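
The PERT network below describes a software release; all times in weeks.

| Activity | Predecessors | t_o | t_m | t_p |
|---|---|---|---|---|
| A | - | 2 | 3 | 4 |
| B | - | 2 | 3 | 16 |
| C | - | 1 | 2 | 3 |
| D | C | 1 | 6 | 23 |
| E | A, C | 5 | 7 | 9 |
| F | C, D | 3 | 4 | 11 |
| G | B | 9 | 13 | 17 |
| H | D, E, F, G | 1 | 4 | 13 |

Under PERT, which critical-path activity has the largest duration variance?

B

te_A = (2 + 4·3 + 4)/6 = 18/6 = 3; σ²_A = ((4−2)/6)² = 0.111
te_B = (2 + 4·3 + 16)/6 = 30/6 = 5; σ²_B = ((16−2)/6)² = 5.444
te_C = (1 + 4·2 + 3)/6 = 12/6 = 2; σ²_C = ((3−1)/6)² = 0.111
te_D = (1 + 4·6 + 23)/6 = 48/6 = 8; σ²_D = ((23−1)/6)² = 13.444
te_E = (5 + 4·7 + 9)/6 = 42/6 = 7; σ²_E = ((9−5)/6)² = 0.444
te_F = (3 + 4·4 + 11)/6 = 30/6 = 5; σ²_F = ((11−3)/6)² = 1.778
te_G = (9 + 4·13 + 17)/6 = 78/6 = 13; σ²_G = ((17−9)/6)² = 1.778
te_H = (1 + 4·4 + 13)/6 = 30/6 = 5; σ²_H = ((13−1)/6)² = 4.000

Forward pass:
ES_A = 0; EF_A = 3
ES_B = 0; EF_B = 5
ES_C = 0; EF_C = 2
ES_D = 2; EF_D = 2+8 = 10
ES_E = max(EF_A=3, EF_C=2) = 3; EF_E = 3+7 = 10
ES_F = max(EF_C=2, EF_D=10) = 10; EF_F = 10+5 = 15
ES_G = 5; EF_G = 5+13 = 18
ES_H = max(EF_D=10, EF_E=10, EF_F=15, EF_G=18) = 18; EF_H = 18+5 = 23
Expected project duration μ = 23 weeks. Critical path: B → G → H.

Variances on critical path: σ²_B=5.444, σ²_G=1.778, σ²_H=4.000.
Largest is σ²_B = 5.444.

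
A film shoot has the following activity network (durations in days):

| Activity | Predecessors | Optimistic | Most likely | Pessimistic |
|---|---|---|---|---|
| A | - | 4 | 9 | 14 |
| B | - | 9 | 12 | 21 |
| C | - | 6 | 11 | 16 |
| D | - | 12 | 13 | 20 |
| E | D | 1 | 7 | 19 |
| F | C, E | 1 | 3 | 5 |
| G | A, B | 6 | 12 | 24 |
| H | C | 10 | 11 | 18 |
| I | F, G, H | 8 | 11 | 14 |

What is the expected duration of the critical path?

te_A = (4 + 4·9 + 14)/6 = 54/6 = 9
te_B = (9 + 4·12 + 21)/6 = 78/6 = 13
te_C = (6 + 4·11 + 16)/6 = 66/6 = 11
te_D = (12 + 4·13 + 20)/6 = 84/6 = 14
te_E = (1 + 4·7 + 19)/6 = 48/6 = 8
te_F = (1 + 4·3 + 5)/6 = 18/6 = 3
te_G = (6 + 4·12 + 24)/6 = 78/6 = 13
te_H = (10 + 4·11 + 18)/6 = 72/6 = 12
te_I = (8 + 4·11 + 14)/6 = 66/6 = 11

Forward pass:
ES_A = 0; EF_A = 9
ES_B = 0; EF_B = 13
ES_C = 0; EF_C = 11
ES_D = 0; EF_D = 14
ES_E = 14; EF_E = 14+8 = 22
ES_F = max(EF_C=11, EF_E=22) = 22; EF_F = 22+3 = 25
ES_G = max(EF_A=9, EF_B=13) = 13; EF_G = 13+13 = 26
ES_H = 11; EF_H = 11+12 = 23
ES_I = max(EF_F=25, EF_G=26, EF_H=23) = 26; EF_I = 26+11 = 37
Expected project duration μ = 37 days. Critical path: B → G → I.

37 days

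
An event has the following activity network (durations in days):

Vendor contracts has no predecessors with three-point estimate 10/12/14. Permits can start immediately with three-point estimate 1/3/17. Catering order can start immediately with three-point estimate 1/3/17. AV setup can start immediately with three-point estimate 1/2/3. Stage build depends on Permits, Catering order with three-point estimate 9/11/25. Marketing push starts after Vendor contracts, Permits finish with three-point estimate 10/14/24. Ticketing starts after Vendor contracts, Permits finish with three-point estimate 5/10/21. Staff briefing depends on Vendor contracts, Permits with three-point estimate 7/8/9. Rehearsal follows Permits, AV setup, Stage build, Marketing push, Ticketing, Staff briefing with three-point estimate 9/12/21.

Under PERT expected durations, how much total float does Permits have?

7 days

te_Vendor contracts = (10 + 4·12 + 14)/6 = 72/6 = 12
te_Permits = (1 + 4·3 + 17)/6 = 30/6 = 5
te_Catering order = (1 + 4·3 + 17)/6 = 30/6 = 5
te_AV setup = (1 + 4·2 + 3)/6 = 12/6 = 2
te_Stage build = (9 + 4·11 + 25)/6 = 78/6 = 13
te_Marketing push = (10 + 4·14 + 24)/6 = 90/6 = 15
te_Ticketing = (5 + 4·10 + 21)/6 = 66/6 = 11
te_Staff briefing = (7 + 4·8 + 9)/6 = 48/6 = 8
te_Rehearsal = (9 + 4·12 + 21)/6 = 78/6 = 13

Forward pass:
ES_Vendor contracts = 0; EF_Vendor contracts = 12
ES_Permits = 0; EF_Permits = 5
ES_Catering order = 0; EF_Catering order = 5
ES_AV setup = 0; EF_AV setup = 2
ES_Stage build = max(EF_Permits=5, EF_Catering order=5) = 5; EF_Stage build = 5+13 = 18
ES_Marketing push = max(EF_Vendor contracts=12, EF_Permits=5) = 12; EF_Marketing push = 12+15 = 27
ES_Ticketing = max(EF_Vendor contracts=12, EF_Permits=5) = 12; EF_Ticketing = 12+11 = 23
ES_Staff briefing = max(EF_Vendor contracts=12, EF_Permits=5) = 12; EF_Staff briefing = 12+8 = 20
ES_Rehearsal = max(EF_Permits=5, EF_AV setup=2, EF_Stage build=18, EF_Marketing push=27, EF_Ticketing=23, EF_Staff briefing=20) = 27; EF_Rehearsal = 27+13 = 40
Expected project duration μ = 40 days. Critical path: Vendor contracts → Marketing push → Rehearsal.

Backward pass:
LF_Rehearsal = 40; LS_Rehearsal = 40−13 = 27
LF_Staff briefing = LS_Rehearsal = 27; LS_Staff briefing = 27−8 = 19
LF_Ticketing = LS_Rehearsal = 27; LS_Ticketing = 27−11 = 16
LF_Marketing push = LS_Rehearsal = 27; LS_Marketing push = 27−15 = 12
LF_Stage build = LS_Rehearsal = 27; LS_Stage build = 27−13 = 14
LF_AV setup = LS_Rehearsal = 27; LS_AV setup = 27−2 = 25
LF_Catering order = LS_Stage build = 14; LS_Catering order = 14−5 = 9
LF_Permits = min(LS_Stage build=14, LS_Marketing push=12, LS_Ticketing=16, LS_Staff briefing=19, LS_Rehearsal=27) = 12; LS_Permits = 12−5 = 7
LF_Vendor contracts = min(LS_Marketing push=12, LS_Ticketing=16, LS_Staff briefing=19) = 12; LS_Vendor contracts = 12−12 = 0
Slack_Permits = LS_Permits − ES_Permits = 7 − 0 = 7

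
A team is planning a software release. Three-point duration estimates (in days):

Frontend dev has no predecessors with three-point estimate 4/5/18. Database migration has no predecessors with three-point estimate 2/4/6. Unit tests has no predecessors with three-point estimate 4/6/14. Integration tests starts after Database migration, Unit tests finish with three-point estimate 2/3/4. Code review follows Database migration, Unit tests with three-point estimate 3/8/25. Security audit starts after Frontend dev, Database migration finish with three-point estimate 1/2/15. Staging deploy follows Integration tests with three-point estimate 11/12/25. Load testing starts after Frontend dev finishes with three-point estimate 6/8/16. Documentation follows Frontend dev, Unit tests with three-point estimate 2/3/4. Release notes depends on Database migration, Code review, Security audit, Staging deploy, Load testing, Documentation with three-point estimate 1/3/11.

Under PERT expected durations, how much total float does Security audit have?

13 days

te_Frontend dev = (4 + 4·5 + 18)/6 = 42/6 = 7
te_Database migration = (2 + 4·4 + 6)/6 = 24/6 = 4
te_Unit tests = (4 + 4·6 + 14)/6 = 42/6 = 7
te_Integration tests = (2 + 4·3 + 4)/6 = 18/6 = 3
te_Code review = (3 + 4·8 + 25)/6 = 60/6 = 10
te_Security audit = (1 + 4·2 + 15)/6 = 24/6 = 4
te_Staging deploy = (11 + 4·12 + 25)/6 = 84/6 = 14
te_Load testing = (6 + 4·8 + 16)/6 = 54/6 = 9
te_Documentation = (2 + 4·3 + 4)/6 = 18/6 = 3
te_Release notes = (1 + 4·3 + 11)/6 = 24/6 = 4

Forward pass:
ES_Frontend dev = 0; EF_Frontend dev = 7
ES_Database migration = 0; EF_Database migration = 4
ES_Unit tests = 0; EF_Unit tests = 7
ES_Integration tests = max(EF_Database migration=4, EF_Unit tests=7) = 7; EF_Integration tests = 7+3 = 10
ES_Code review = max(EF_Database migration=4, EF_Unit tests=7) = 7; EF_Code review = 7+10 = 17
ES_Security audit = max(EF_Frontend dev=7, EF_Database migration=4) = 7; EF_Security audit = 7+4 = 11
ES_Staging deploy = 10; EF_Staging deploy = 10+14 = 24
ES_Load testing = 7; EF_Load testing = 7+9 = 16
ES_Documentation = max(EF_Frontend dev=7, EF_Unit tests=7) = 7; EF_Documentation = 7+3 = 10
ES_Release notes = max(EF_Database migration=4, EF_Code review=17, EF_Security audit=11, EF_Staging deploy=24, EF_Load testing=16, EF_Documentation=10) = 24; EF_Release notes = 24+4 = 28
Expected project duration μ = 28 days. Critical path: Unit tests → Integration tests → Staging deploy → Release notes.

Backward pass:
LF_Release notes = 28; LS_Release notes = 28−4 = 24
LF_Documentation = LS_Release notes = 24; LS_Documentation = 24−3 = 21
LF_Load testing = LS_Release notes = 24; LS_Load testing = 24−9 = 15
LF_Staging deploy = LS_Release notes = 24; LS_Staging deploy = 24−14 = 10
LF_Security audit = LS_Release notes = 24; LS_Security audit = 24−4 = 20
LF_Code review = LS_Release notes = 24; LS_Code review = 24−10 = 14
LF_Integration tests = LS_Staging deploy = 10; LS_Integration tests = 10−3 = 7
LF_Unit tests = min(LS_Integration tests=7, LS_Code review=14, LS_Documentation=21) = 7; LS_Unit tests = 7−7 = 0
LF_Database migration = min(LS_Integration tests=7, LS_Code review=14, LS_Security audit=20, LS_Release notes=24) = 7; LS_Database migration = 7−4 = 3
LF_Frontend dev = min(LS_Security audit=20, LS_Load testing=15, LS_Documentation=21) = 15; LS_Frontend dev = 15−7 = 8
Slack_Security audit = LS_Security audit − ES_Security audit = 20 − 7 = 13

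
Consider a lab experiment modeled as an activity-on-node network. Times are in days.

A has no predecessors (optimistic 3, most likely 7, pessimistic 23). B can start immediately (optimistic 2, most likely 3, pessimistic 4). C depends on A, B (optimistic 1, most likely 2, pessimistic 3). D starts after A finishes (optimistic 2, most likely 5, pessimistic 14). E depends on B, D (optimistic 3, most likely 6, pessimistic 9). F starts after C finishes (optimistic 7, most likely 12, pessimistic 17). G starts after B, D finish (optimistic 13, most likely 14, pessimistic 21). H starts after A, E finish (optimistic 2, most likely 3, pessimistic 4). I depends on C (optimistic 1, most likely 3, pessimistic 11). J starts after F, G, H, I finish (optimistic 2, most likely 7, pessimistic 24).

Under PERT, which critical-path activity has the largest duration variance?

J

te_A = (3 + 4·7 + 23)/6 = 54/6 = 9; σ²_A = ((23−3)/6)² = 11.111
te_B = (2 + 4·3 + 4)/6 = 18/6 = 3; σ²_B = ((4−2)/6)² = 0.111
te_C = (1 + 4·2 + 3)/6 = 12/6 = 2; σ²_C = ((3−1)/6)² = 0.111
te_D = (2 + 4·5 + 14)/6 = 36/6 = 6; σ²_D = ((14−2)/6)² = 4.000
te_E = (3 + 4·6 + 9)/6 = 36/6 = 6; σ²_E = ((9−3)/6)² = 1.000
te_F = (7 + 4·12 + 17)/6 = 72/6 = 12; σ²_F = ((17−7)/6)² = 2.778
te_G = (13 + 4·14 + 21)/6 = 90/6 = 15; σ²_G = ((21−13)/6)² = 1.778
te_H = (2 + 4·3 + 4)/6 = 18/6 = 3; σ²_H = ((4−2)/6)² = 0.111
te_I = (1 + 4·3 + 11)/6 = 24/6 = 4; σ²_I = ((11−1)/6)² = 2.778
te_J = (2 + 4·7 + 24)/6 = 54/6 = 9; σ²_J = ((24−2)/6)² = 13.444

Forward pass:
ES_A = 0; EF_A = 9
ES_B = 0; EF_B = 3
ES_C = max(EF_A=9, EF_B=3) = 9; EF_C = 9+2 = 11
ES_D = 9; EF_D = 9+6 = 15
ES_E = max(EF_B=3, EF_D=15) = 15; EF_E = 15+6 = 21
ES_F = 11; EF_F = 11+12 = 23
ES_G = max(EF_B=3, EF_D=15) = 15; EF_G = 15+15 = 30
ES_H = max(EF_A=9, EF_E=21) = 21; EF_H = 21+3 = 24
ES_I = 11; EF_I = 11+4 = 15
ES_J = max(EF_F=23, EF_G=30, EF_H=24, EF_I=15) = 30; EF_J = 30+9 = 39
Expected project duration μ = 39 days. Critical path: A → D → G → J.

Variances on critical path: σ²_A=11.111, σ²_D=4.000, σ²_G=1.778, σ²_J=13.444.
Largest is σ²_J = 13.444.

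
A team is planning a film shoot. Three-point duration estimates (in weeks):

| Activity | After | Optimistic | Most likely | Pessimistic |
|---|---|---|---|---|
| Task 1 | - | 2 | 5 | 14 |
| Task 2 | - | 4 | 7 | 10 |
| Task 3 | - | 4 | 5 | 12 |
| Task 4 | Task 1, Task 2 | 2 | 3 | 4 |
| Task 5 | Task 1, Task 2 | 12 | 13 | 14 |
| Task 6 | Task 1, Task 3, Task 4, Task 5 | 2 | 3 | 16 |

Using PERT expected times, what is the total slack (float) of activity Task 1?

1 weeks

te_Task 1 = (2 + 4·5 + 14)/6 = 36/6 = 6
te_Task 2 = (4 + 4·7 + 10)/6 = 42/6 = 7
te_Task 3 = (4 + 4·5 + 12)/6 = 36/6 = 6
te_Task 4 = (2 + 4·3 + 4)/6 = 18/6 = 3
te_Task 5 = (12 + 4·13 + 14)/6 = 78/6 = 13
te_Task 6 = (2 + 4·3 + 16)/6 = 30/6 = 5

Forward pass:
ES_Task 1 = 0; EF_Task 1 = 6
ES_Task 2 = 0; EF_Task 2 = 7
ES_Task 3 = 0; EF_Task 3 = 6
ES_Task 4 = max(EF_Task 1=6, EF_Task 2=7) = 7; EF_Task 4 = 7+3 = 10
ES_Task 5 = max(EF_Task 1=6, EF_Task 2=7) = 7; EF_Task 5 = 7+13 = 20
ES_Task 6 = max(EF_Task 1=6, EF_Task 3=6, EF_Task 4=10, EF_Task 5=20) = 20; EF_Task 6 = 20+5 = 25
Expected project duration μ = 25 weeks. Critical path: Task 2 → Task 5 → Task 6.

Backward pass:
LF_Task 6 = 25; LS_Task 6 = 25−5 = 20
LF_Task 5 = LS_Task 6 = 20; LS_Task 5 = 20−13 = 7
LF_Task 4 = LS_Task 6 = 20; LS_Task 4 = 20−3 = 17
LF_Task 3 = LS_Task 6 = 20; LS_Task 3 = 20−6 = 14
LF_Task 2 = min(LS_Task 4=17, LS_Task 5=7) = 7; LS_Task 2 = 7−7 = 0
LF_Task 1 = min(LS_Task 4=17, LS_Task 5=7, LS_Task 6=20) = 7; LS_Task 1 = 7−6 = 1
Slack_Task 1 = LS_Task 1 − ES_Task 1 = 1 − 0 = 1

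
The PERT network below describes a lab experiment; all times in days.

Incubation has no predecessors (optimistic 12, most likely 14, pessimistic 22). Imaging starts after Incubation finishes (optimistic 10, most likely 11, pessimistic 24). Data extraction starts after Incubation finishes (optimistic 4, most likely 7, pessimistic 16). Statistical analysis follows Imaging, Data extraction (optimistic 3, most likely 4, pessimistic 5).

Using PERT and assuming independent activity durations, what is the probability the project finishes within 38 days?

0.981

te_Incubation = (12 + 4·14 + 22)/6 = 90/6 = 15; σ²_Incubation = ((22−12)/6)² = 2.778
te_Imaging = (10 + 4·11 + 24)/6 = 78/6 = 13; σ²_Imaging = ((24−10)/6)² = 5.444
te_Data extraction = (4 + 4·7 + 16)/6 = 48/6 = 8; σ²_Data extraction = ((16−4)/6)² = 4.000
te_Statistical analysis = (3 + 4·4 + 5)/6 = 24/6 = 4; σ²_Statistical analysis = ((5−3)/6)² = 0.111

Forward pass:
ES_Incubation = 0; EF_Incubation = 15
ES_Imaging = 15; EF_Imaging = 15+13 = 28
ES_Data extraction = 15; EF_Data extraction = 15+8 = 23
ES_Statistical analysis = max(EF_Imaging=28, EF_Data extraction=23) = 28; EF_Statistical analysis = 28+4 = 32
Expected project duration μ = 32 days. Critical path: Incubation → Imaging → Statistical analysis.

Variance along critical path = 2.778 + 5.444 + 0.111 = 8.333; σ = √8.333 = 2.887 days.
Z = (38 − 32) / 2.887 = 2.078
P(T ≤ 38) = Φ(2.078) ≈ 0.981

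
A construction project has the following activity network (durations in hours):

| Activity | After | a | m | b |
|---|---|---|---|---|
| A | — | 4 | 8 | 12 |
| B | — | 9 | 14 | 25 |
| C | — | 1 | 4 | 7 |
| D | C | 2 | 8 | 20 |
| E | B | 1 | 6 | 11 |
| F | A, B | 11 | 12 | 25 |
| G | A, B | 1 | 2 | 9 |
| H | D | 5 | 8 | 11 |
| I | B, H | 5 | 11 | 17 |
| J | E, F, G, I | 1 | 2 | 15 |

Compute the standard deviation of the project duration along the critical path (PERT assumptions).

te_A = (4 + 4·8 + 12)/6 = 48/6 = 8; σ²_A = ((12−4)/6)² = 1.778
te_B = (9 + 4·14 + 25)/6 = 90/6 = 15; σ²_B = ((25−9)/6)² = 7.111
te_C = (1 + 4·4 + 7)/6 = 24/6 = 4; σ²_C = ((7−1)/6)² = 1.000
te_D = (2 + 4·8 + 20)/6 = 54/6 = 9; σ²_D = ((20−2)/6)² = 9.000
te_E = (1 + 4·6 + 11)/6 = 36/6 = 6; σ²_E = ((11−1)/6)² = 2.778
te_F = (11 + 4·12 + 25)/6 = 84/6 = 14; σ²_F = ((25−11)/6)² = 5.444
te_G = (1 + 4·2 + 9)/6 = 18/6 = 3; σ²_G = ((9−1)/6)² = 1.778
te_H = (5 + 4·8 + 11)/6 = 48/6 = 8; σ²_H = ((11−5)/6)² = 1.000
te_I = (5 + 4·11 + 17)/6 = 66/6 = 11; σ²_I = ((17−5)/6)² = 4.000
te_J = (1 + 4·2 + 15)/6 = 24/6 = 4; σ²_J = ((15−1)/6)² = 5.444

Forward pass:
ES_A = 0; EF_A = 8
ES_B = 0; EF_B = 15
ES_C = 0; EF_C = 4
ES_D = 4; EF_D = 4+9 = 13
ES_E = 15; EF_E = 15+6 = 21
ES_F = max(EF_A=8, EF_B=15) = 15; EF_F = 15+14 = 29
ES_G = max(EF_A=8, EF_B=15) = 15; EF_G = 15+3 = 18
ES_H = 13; EF_H = 13+8 = 21
ES_I = max(EF_B=15, EF_H=21) = 21; EF_I = 21+11 = 32
ES_J = max(EF_E=21, EF_F=29, EF_G=18, EF_I=32) = 32; EF_J = 32+4 = 36
Expected project duration μ = 36 hours. Critical path: C → D → H → I → J.

Variance along critical path = 1.000 + 9.000 + 1.000 + 4.000 + 5.444 = 20.444
σ = √20.444 = 4.522 hours

4.52 hours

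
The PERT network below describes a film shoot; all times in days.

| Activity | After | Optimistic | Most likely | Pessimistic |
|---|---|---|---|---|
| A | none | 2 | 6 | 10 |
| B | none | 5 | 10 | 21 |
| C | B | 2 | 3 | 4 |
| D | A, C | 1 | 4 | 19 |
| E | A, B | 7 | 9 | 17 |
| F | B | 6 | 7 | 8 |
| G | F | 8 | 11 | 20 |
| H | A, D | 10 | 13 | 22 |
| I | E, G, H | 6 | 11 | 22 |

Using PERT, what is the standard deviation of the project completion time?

te_A = (2 + 4·6 + 10)/6 = 36/6 = 6; σ²_A = ((10−2)/6)² = 1.778
te_B = (5 + 4·10 + 21)/6 = 66/6 = 11; σ²_B = ((21−5)/6)² = 7.111
te_C = (2 + 4·3 + 4)/6 = 18/6 = 3; σ²_C = ((4−2)/6)² = 0.111
te_D = (1 + 4·4 + 19)/6 = 36/6 = 6; σ²_D = ((19−1)/6)² = 9.000
te_E = (7 + 4·9 + 17)/6 = 60/6 = 10; σ²_E = ((17−7)/6)² = 2.778
te_F = (6 + 4·7 + 8)/6 = 42/6 = 7; σ²_F = ((8−6)/6)² = 0.111
te_G = (8 + 4·11 + 20)/6 = 72/6 = 12; σ²_G = ((20−8)/6)² = 4.000
te_H = (10 + 4·13 + 22)/6 = 84/6 = 14; σ²_H = ((22−10)/6)² = 4.000
te_I = (6 + 4·11 + 22)/6 = 72/6 = 12; σ²_I = ((22−6)/6)² = 7.111

Forward pass:
ES_A = 0; EF_A = 6
ES_B = 0; EF_B = 11
ES_C = 11; EF_C = 11+3 = 14
ES_D = max(EF_A=6, EF_C=14) = 14; EF_D = 14+6 = 20
ES_E = max(EF_A=6, EF_B=11) = 11; EF_E = 11+10 = 21
ES_F = 11; EF_F = 11+7 = 18
ES_G = 18; EF_G = 18+12 = 30
ES_H = max(EF_A=6, EF_D=20) = 20; EF_H = 20+14 = 34
ES_I = max(EF_E=21, EF_G=30, EF_H=34) = 34; EF_I = 34+12 = 46
Expected project duration μ = 46 days. Critical path: B → C → D → H → I.

Variance along critical path = 7.111 + 0.111 + 9.000 + 4.000 + 7.111 = 27.333
σ = √27.333 = 5.228 days

5.23 days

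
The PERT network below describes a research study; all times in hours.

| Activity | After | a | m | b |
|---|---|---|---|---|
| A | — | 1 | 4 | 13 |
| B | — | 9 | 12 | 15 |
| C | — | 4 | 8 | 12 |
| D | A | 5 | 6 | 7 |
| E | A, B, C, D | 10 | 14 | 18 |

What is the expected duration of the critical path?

26 hours

te_A = (1 + 4·4 + 13)/6 = 30/6 = 5
te_B = (9 + 4·12 + 15)/6 = 72/6 = 12
te_C = (4 + 4·8 + 12)/6 = 48/6 = 8
te_D = (5 + 4·6 + 7)/6 = 36/6 = 6
te_E = (10 + 4·14 + 18)/6 = 84/6 = 14

Forward pass:
ES_A = 0; EF_A = 5
ES_B = 0; EF_B = 12
ES_C = 0; EF_C = 8
ES_D = 5; EF_D = 5+6 = 11
ES_E = max(EF_A=5, EF_B=12, EF_C=8, EF_D=11) = 12; EF_E = 12+14 = 26
Expected project duration μ = 26 hours. Critical path: B → E.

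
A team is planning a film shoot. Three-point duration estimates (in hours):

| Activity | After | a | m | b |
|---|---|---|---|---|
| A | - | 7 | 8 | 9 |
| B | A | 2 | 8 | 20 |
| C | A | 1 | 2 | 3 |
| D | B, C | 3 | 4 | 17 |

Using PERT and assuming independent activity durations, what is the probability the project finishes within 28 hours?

0.905

te_A = (7 + 4·8 + 9)/6 = 48/6 = 8; σ²_A = ((9−7)/6)² = 0.111
te_B = (2 + 4·8 + 20)/6 = 54/6 = 9; σ²_B = ((20−2)/6)² = 9.000
te_C = (1 + 4·2 + 3)/6 = 12/6 = 2; σ²_C = ((3−1)/6)² = 0.111
te_D = (3 + 4·4 + 17)/6 = 36/6 = 6; σ²_D = ((17−3)/6)² = 5.444

Forward pass:
ES_A = 0; EF_A = 8
ES_B = 8; EF_B = 8+9 = 17
ES_C = 8; EF_C = 8+2 = 10
ES_D = max(EF_B=17, EF_C=10) = 17; EF_D = 17+6 = 23
Expected project duration μ = 23 hours. Critical path: A → B → D.

Variance along critical path = 0.111 + 9.000 + 5.444 = 14.556; σ = √14.556 = 3.815 hours.
Z = (28 − 23) / 3.815 = 1.311
P(T ≤ 28) = Φ(1.311) ≈ 0.905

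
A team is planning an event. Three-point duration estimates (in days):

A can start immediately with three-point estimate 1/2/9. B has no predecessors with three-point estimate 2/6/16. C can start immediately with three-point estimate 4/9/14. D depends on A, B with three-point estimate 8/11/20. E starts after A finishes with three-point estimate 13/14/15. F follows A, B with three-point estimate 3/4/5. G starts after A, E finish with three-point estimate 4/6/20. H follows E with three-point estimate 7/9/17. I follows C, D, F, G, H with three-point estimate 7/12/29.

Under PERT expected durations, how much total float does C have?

18 days

te_A = (1 + 4·2 + 9)/6 = 18/6 = 3
te_B = (2 + 4·6 + 16)/6 = 42/6 = 7
te_C = (4 + 4·9 + 14)/6 = 54/6 = 9
te_D = (8 + 4·11 + 20)/6 = 72/6 = 12
te_E = (13 + 4·14 + 15)/6 = 84/6 = 14
te_F = (3 + 4·4 + 5)/6 = 24/6 = 4
te_G = (4 + 4·6 + 20)/6 = 48/6 = 8
te_H = (7 + 4·9 + 17)/6 = 60/6 = 10
te_I = (7 + 4·12 + 29)/6 = 84/6 = 14

Forward pass:
ES_A = 0; EF_A = 3
ES_B = 0; EF_B = 7
ES_C = 0; EF_C = 9
ES_D = max(EF_A=3, EF_B=7) = 7; EF_D = 7+12 = 19
ES_E = 3; EF_E = 3+14 = 17
ES_F = max(EF_A=3, EF_B=7) = 7; EF_F = 7+4 = 11
ES_G = max(EF_A=3, EF_E=17) = 17; EF_G = 17+8 = 25
ES_H = 17; EF_H = 17+10 = 27
ES_I = max(EF_C=9, EF_D=19, EF_F=11, EF_G=25, EF_H=27) = 27; EF_I = 27+14 = 41
Expected project duration μ = 41 days. Critical path: A → E → H → I.

Backward pass:
LF_I = 41; LS_I = 41−14 = 27
LF_H = LS_I = 27; LS_H = 27−10 = 17
LF_G = LS_I = 27; LS_G = 27−8 = 19
LF_F = LS_I = 27; LS_F = 27−4 = 23
LF_E = min(LS_G=19, LS_H=17) = 17; LS_E = 17−14 = 3
LF_D = LS_I = 27; LS_D = 27−12 = 15
LF_C = LS_I = 27; LS_C = 27−9 = 18
LF_B = min(LS_D=15, LS_F=23) = 15; LS_B = 15−7 = 8
LF_A = min(LS_D=15, LS_E=3, LS_F=23, LS_G=19) = 3; LS_A = 3−3 = 0
Slack_C = LS_C − ES_C = 18 − 0 = 18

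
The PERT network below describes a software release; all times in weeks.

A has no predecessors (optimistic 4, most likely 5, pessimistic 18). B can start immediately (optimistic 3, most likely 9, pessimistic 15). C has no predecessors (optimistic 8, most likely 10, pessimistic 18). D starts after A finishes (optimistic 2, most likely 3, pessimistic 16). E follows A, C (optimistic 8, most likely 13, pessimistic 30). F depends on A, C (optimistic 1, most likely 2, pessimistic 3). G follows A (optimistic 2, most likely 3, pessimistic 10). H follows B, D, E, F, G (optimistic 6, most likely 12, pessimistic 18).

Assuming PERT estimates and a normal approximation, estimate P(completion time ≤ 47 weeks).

te_A = (4 + 4·5 + 18)/6 = 42/6 = 7; σ²_A = ((18−4)/6)² = 5.444
te_B = (3 + 4·9 + 15)/6 = 54/6 = 9; σ²_B = ((15−3)/6)² = 4.000
te_C = (8 + 4·10 + 18)/6 = 66/6 = 11; σ²_C = ((18−8)/6)² = 2.778
te_D = (2 + 4·3 + 16)/6 = 30/6 = 5; σ²_D = ((16−2)/6)² = 5.444
te_E = (8 + 4·13 + 30)/6 = 90/6 = 15; σ²_E = ((30−8)/6)² = 13.444
te_F = (1 + 4·2 + 3)/6 = 12/6 = 2; σ²_F = ((3−1)/6)² = 0.111
te_G = (2 + 4·3 + 10)/6 = 24/6 = 4; σ²_G = ((10−2)/6)² = 1.778
te_H = (6 + 4·12 + 18)/6 = 72/6 = 12; σ²_H = ((18−6)/6)² = 4.000

Forward pass:
ES_A = 0; EF_A = 7
ES_B = 0; EF_B = 9
ES_C = 0; EF_C = 11
ES_D = 7; EF_D = 7+5 = 12
ES_E = max(EF_A=7, EF_C=11) = 11; EF_E = 11+15 = 26
ES_F = max(EF_A=7, EF_C=11) = 11; EF_F = 11+2 = 13
ES_G = 7; EF_G = 7+4 = 11
ES_H = max(EF_B=9, EF_D=12, EF_E=26, EF_F=13, EF_G=11) = 26; EF_H = 26+12 = 38
Expected project duration μ = 38 weeks. Critical path: C → E → H.

Variance along critical path = 2.778 + 13.444 + 4.000 = 20.222; σ = √20.222 = 4.497 weeks.
Z = (47 − 38) / 4.497 = 2.001
P(T ≤ 47) = Φ(2.001) ≈ 0.977

0.977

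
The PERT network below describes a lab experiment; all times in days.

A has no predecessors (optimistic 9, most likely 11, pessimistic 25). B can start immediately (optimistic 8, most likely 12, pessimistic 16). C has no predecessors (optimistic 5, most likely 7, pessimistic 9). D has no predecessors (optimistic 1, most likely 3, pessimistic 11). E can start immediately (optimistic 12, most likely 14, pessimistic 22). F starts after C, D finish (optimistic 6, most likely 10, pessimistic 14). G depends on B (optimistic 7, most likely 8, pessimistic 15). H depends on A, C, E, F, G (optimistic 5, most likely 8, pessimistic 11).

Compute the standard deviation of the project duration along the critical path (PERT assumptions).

te_A = (9 + 4·11 + 25)/6 = 78/6 = 13; σ²_A = ((25−9)/6)² = 7.111
te_B = (8 + 4·12 + 16)/6 = 72/6 = 12; σ²_B = ((16−8)/6)² = 1.778
te_C = (5 + 4·7 + 9)/6 = 42/6 = 7; σ²_C = ((9−5)/6)² = 0.444
te_D = (1 + 4·3 + 11)/6 = 24/6 = 4; σ²_D = ((11−1)/6)² = 2.778
te_E = (12 + 4·14 + 22)/6 = 90/6 = 15; σ²_E = ((22−12)/6)² = 2.778
te_F = (6 + 4·10 + 14)/6 = 60/6 = 10; σ²_F = ((14−6)/6)² = 1.778
te_G = (7 + 4·8 + 15)/6 = 54/6 = 9; σ²_G = ((15−7)/6)² = 1.778
te_H = (5 + 4·8 + 11)/6 = 48/6 = 8; σ²_H = ((11−5)/6)² = 1.000

Forward pass:
ES_A = 0; EF_A = 13
ES_B = 0; EF_B = 12
ES_C = 0; EF_C = 7
ES_D = 0; EF_D = 4
ES_E = 0; EF_E = 15
ES_F = max(EF_C=7, EF_D=4) = 7; EF_F = 7+10 = 17
ES_G = 12; EF_G = 12+9 = 21
ES_H = max(EF_A=13, EF_C=7, EF_E=15, EF_F=17, EF_G=21) = 21; EF_H = 21+8 = 29
Expected project duration μ = 29 days. Critical path: B → G → H.

Variance along critical path = 1.778 + 1.778 + 1.000 = 4.556
σ = √4.556 = 2.134 days

2.13 days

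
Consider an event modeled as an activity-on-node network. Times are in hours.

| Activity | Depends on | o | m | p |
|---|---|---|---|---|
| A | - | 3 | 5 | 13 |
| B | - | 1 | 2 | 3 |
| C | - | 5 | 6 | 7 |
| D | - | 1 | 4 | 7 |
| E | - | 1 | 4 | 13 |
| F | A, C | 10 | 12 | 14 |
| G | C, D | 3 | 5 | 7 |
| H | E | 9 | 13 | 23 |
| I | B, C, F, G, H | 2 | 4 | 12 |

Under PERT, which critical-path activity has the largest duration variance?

H

te_A = (3 + 4·5 + 13)/6 = 36/6 = 6; σ²_A = ((13−3)/6)² = 2.778
te_B = (1 + 4·2 + 3)/6 = 12/6 = 2; σ²_B = ((3−1)/6)² = 0.111
te_C = (5 + 4·6 + 7)/6 = 36/6 = 6; σ²_C = ((7−5)/6)² = 0.111
te_D = (1 + 4·4 + 7)/6 = 24/6 = 4; σ²_D = ((7−1)/6)² = 1.000
te_E = (1 + 4·4 + 13)/6 = 30/6 = 5; σ²_E = ((13−1)/6)² = 4.000
te_F = (10 + 4·12 + 14)/6 = 72/6 = 12; σ²_F = ((14−10)/6)² = 0.444
te_G = (3 + 4·5 + 7)/6 = 30/6 = 5; σ²_G = ((7−3)/6)² = 0.444
te_H = (9 + 4·13 + 23)/6 = 84/6 = 14; σ²_H = ((23−9)/6)² = 5.444
te_I = (2 + 4·4 + 12)/6 = 30/6 = 5; σ²_I = ((12−2)/6)² = 2.778

Forward pass:
ES_A = 0; EF_A = 6
ES_B = 0; EF_B = 2
ES_C = 0; EF_C = 6
ES_D = 0; EF_D = 4
ES_E = 0; EF_E = 5
ES_F = max(EF_A=6, EF_C=6) = 6; EF_F = 6+12 = 18
ES_G = max(EF_C=6, EF_D=4) = 6; EF_G = 6+5 = 11
ES_H = 5; EF_H = 5+14 = 19
ES_I = max(EF_B=2, EF_C=6, EF_F=18, EF_G=11, EF_H=19) = 19; EF_I = 19+5 = 24
Expected project duration μ = 24 hours. Critical path: E → H → I.

Variances on critical path: σ²_E=4.000, σ²_H=5.444, σ²_I=2.778.
Largest is σ²_H = 5.444.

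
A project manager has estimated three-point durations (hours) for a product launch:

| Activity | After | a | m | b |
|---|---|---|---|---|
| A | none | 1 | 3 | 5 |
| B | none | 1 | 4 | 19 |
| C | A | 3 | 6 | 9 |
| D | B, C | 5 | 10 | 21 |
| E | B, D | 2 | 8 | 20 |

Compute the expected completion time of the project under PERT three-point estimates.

29 hours

te_A = (1 + 4·3 + 5)/6 = 18/6 = 3
te_B = (1 + 4·4 + 19)/6 = 36/6 = 6
te_C = (3 + 4·6 + 9)/6 = 36/6 = 6
te_D = (5 + 4·10 + 21)/6 = 66/6 = 11
te_E = (2 + 4·8 + 20)/6 = 54/6 = 9

Forward pass:
ES_A = 0; EF_A = 3
ES_B = 0; EF_B = 6
ES_C = 3; EF_C = 3+6 = 9
ES_D = max(EF_B=6, EF_C=9) = 9; EF_D = 9+11 = 20
ES_E = max(EF_B=6, EF_D=20) = 20; EF_E = 20+9 = 29
Expected project duration μ = 29 hours. Critical path: A → C → D → E.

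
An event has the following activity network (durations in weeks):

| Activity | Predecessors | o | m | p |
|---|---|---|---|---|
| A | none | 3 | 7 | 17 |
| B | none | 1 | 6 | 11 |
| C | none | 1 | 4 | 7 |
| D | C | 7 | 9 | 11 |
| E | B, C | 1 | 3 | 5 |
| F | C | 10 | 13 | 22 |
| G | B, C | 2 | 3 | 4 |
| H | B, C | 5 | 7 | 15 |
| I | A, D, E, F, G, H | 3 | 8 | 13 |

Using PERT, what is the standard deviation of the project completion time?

te_A = (3 + 4·7 + 17)/6 = 48/6 = 8; σ²_A = ((17−3)/6)² = 5.444
te_B = (1 + 4·6 + 11)/6 = 36/6 = 6; σ²_B = ((11−1)/6)² = 2.778
te_C = (1 + 4·4 + 7)/6 = 24/6 = 4; σ²_C = ((7−1)/6)² = 1.000
te_D = (7 + 4·9 + 11)/6 = 54/6 = 9; σ²_D = ((11−7)/6)² = 0.444
te_E = (1 + 4·3 + 5)/6 = 18/6 = 3; σ²_E = ((5−1)/6)² = 0.444
te_F = (10 + 4·13 + 22)/6 = 84/6 = 14; σ²_F = ((22−10)/6)² = 4.000
te_G = (2 + 4·3 + 4)/6 = 18/6 = 3; σ²_G = ((4−2)/6)² = 0.111
te_H = (5 + 4·7 + 15)/6 = 48/6 = 8; σ²_H = ((15−5)/6)² = 2.778
te_I = (3 + 4·8 + 13)/6 = 48/6 = 8; σ²_I = ((13−3)/6)² = 2.778

Forward pass:
ES_A = 0; EF_A = 8
ES_B = 0; EF_B = 6
ES_C = 0; EF_C = 4
ES_D = 4; EF_D = 4+9 = 13
ES_E = max(EF_B=6, EF_C=4) = 6; EF_E = 6+3 = 9
ES_F = 4; EF_F = 4+14 = 18
ES_G = max(EF_B=6, EF_C=4) = 6; EF_G = 6+3 = 9
ES_H = max(EF_B=6, EF_C=4) = 6; EF_H = 6+8 = 14
ES_I = max(EF_A=8, EF_D=13, EF_E=9, EF_F=18, EF_G=9, EF_H=14) = 18; EF_I = 18+8 = 26
Expected project duration μ = 26 weeks. Critical path: C → F → I.

Variance along critical path = 1.000 + 4.000 + 2.778 = 7.778
σ = √7.778 = 2.789 weeks

2.79 weeks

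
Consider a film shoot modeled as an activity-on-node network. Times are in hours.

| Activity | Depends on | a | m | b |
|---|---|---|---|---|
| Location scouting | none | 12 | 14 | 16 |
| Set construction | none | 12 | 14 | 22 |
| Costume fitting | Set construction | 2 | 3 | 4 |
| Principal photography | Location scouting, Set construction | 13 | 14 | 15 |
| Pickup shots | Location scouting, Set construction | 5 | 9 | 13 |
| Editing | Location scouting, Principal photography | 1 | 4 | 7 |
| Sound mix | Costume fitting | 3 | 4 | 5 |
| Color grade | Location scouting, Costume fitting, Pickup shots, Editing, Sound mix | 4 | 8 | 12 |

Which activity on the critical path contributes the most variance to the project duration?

Set construction

te_Location scouting = (12 + 4·14 + 16)/6 = 84/6 = 14; σ²_Location scouting = ((16−12)/6)² = 0.444
te_Set construction = (12 + 4·14 + 22)/6 = 90/6 = 15; σ²_Set construction = ((22−12)/6)² = 2.778
te_Costume fitting = (2 + 4·3 + 4)/6 = 18/6 = 3; σ²_Costume fitting = ((4−2)/6)² = 0.111
te_Principal photography = (13 + 4·14 + 15)/6 = 84/6 = 14; σ²_Principal photography = ((15−13)/6)² = 0.111
te_Pickup shots = (5 + 4·9 + 13)/6 = 54/6 = 9; σ²_Pickup shots = ((13−5)/6)² = 1.778
te_Editing = (1 + 4·4 + 7)/6 = 24/6 = 4; σ²_Editing = ((7−1)/6)² = 1.000
te_Sound mix = (3 + 4·4 + 5)/6 = 24/6 = 4; σ²_Sound mix = ((5−3)/6)² = 0.111
te_Color grade = (4 + 4·8 + 12)/6 = 48/6 = 8; σ²_Color grade = ((12−4)/6)² = 1.778

Forward pass:
ES_Location scouting = 0; EF_Location scouting = 14
ES_Set construction = 0; EF_Set construction = 15
ES_Costume fitting = 15; EF_Costume fitting = 15+3 = 18
ES_Principal photography = max(EF_Location scouting=14, EF_Set construction=15) = 15; EF_Principal photography = 15+14 = 29
ES_Pickup shots = max(EF_Location scouting=14, EF_Set construction=15) = 15; EF_Pickup shots = 15+9 = 24
ES_Editing = max(EF_Location scouting=14, EF_Principal photography=29) = 29; EF_Editing = 29+4 = 33
ES_Sound mix = 18; EF_Sound mix = 18+4 = 22
ES_Color grade = max(EF_Location scouting=14, EF_Costume fitting=18, EF_Pickup shots=24, EF_Editing=33, EF_Sound mix=22) = 33; EF_Color grade = 33+8 = 41
Expected project duration μ = 41 hours. Critical path: Set construction → Principal photography → Editing → Color grade.

Variances on critical path: σ²_Set construction=2.778, σ²_Principal photography=0.111, σ²_Editing=1.000, σ²_Color grade=1.778.
Largest is σ²_Set construction = 2.778.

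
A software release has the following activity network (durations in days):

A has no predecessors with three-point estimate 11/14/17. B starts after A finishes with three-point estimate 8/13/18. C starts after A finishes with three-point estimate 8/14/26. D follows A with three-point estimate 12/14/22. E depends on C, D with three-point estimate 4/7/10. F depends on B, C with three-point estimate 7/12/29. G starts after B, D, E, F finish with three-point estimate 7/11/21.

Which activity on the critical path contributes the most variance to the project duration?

te_A = (11 + 4·14 + 17)/6 = 84/6 = 14; σ²_A = ((17−11)/6)² = 1.000
te_B = (8 + 4·13 + 18)/6 = 78/6 = 13; σ²_B = ((18−8)/6)² = 2.778
te_C = (8 + 4·14 + 26)/6 = 90/6 = 15; σ²_C = ((26−8)/6)² = 9.000
te_D = (12 + 4·14 + 22)/6 = 90/6 = 15; σ²_D = ((22−12)/6)² = 2.778
te_E = (4 + 4·7 + 10)/6 = 42/6 = 7; σ²_E = ((10−4)/6)² = 1.000
te_F = (7 + 4·12 + 29)/6 = 84/6 = 14; σ²_F = ((29−7)/6)² = 13.444
te_G = (7 + 4·11 + 21)/6 = 72/6 = 12; σ²_G = ((21−7)/6)² = 5.444

Forward pass:
ES_A = 0; EF_A = 14
ES_B = 14; EF_B = 14+13 = 27
ES_C = 14; EF_C = 14+15 = 29
ES_D = 14; EF_D = 14+15 = 29
ES_E = max(EF_C=29, EF_D=29) = 29; EF_E = 29+7 = 36
ES_F = max(EF_B=27, EF_C=29) = 29; EF_F = 29+14 = 43
ES_G = max(EF_B=27, EF_D=29, EF_E=36, EF_F=43) = 43; EF_G = 43+12 = 55
Expected project duration μ = 55 days. Critical path: A → C → F → G.

Variances on critical path: σ²_A=1.000, σ²_C=9.000, σ²_F=13.444, σ²_G=5.444.
Largest is σ²_F = 13.444.

F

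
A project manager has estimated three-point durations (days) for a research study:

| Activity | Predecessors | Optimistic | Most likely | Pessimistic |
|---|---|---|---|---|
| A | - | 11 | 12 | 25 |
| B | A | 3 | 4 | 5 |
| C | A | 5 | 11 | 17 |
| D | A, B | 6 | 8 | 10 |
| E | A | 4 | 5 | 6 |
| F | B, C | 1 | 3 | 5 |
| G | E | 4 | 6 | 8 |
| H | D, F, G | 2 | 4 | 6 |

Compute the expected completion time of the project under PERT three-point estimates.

te_A = (11 + 4·12 + 25)/6 = 84/6 = 14
te_B = (3 + 4·4 + 5)/6 = 24/6 = 4
te_C = (5 + 4·11 + 17)/6 = 66/6 = 11
te_D = (6 + 4·8 + 10)/6 = 48/6 = 8
te_E = (4 + 4·5 + 6)/6 = 30/6 = 5
te_F = (1 + 4·3 + 5)/6 = 18/6 = 3
te_G = (4 + 4·6 + 8)/6 = 36/6 = 6
te_H = (2 + 4·4 + 6)/6 = 24/6 = 4

Forward pass:
ES_A = 0; EF_A = 14
ES_B = 14; EF_B = 14+4 = 18
ES_C = 14; EF_C = 14+11 = 25
ES_D = max(EF_A=14, EF_B=18) = 18; EF_D = 18+8 = 26
ES_E = 14; EF_E = 14+5 = 19
ES_F = max(EF_B=18, EF_C=25) = 25; EF_F = 25+3 = 28
ES_G = 19; EF_G = 19+6 = 25
ES_H = max(EF_D=26, EF_F=28, EF_G=25) = 28; EF_H = 28+4 = 32
Expected project duration μ = 32 days. Critical path: A → C → F → H.

32 days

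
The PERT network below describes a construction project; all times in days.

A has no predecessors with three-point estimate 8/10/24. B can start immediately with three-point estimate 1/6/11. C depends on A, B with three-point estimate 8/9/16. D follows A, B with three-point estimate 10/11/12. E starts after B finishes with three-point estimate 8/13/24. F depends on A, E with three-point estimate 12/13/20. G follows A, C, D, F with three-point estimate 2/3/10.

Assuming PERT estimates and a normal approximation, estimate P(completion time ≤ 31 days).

0.028

te_A = (8 + 4·10 + 24)/6 = 72/6 = 12; σ²_A = ((24−8)/6)² = 7.111
te_B = (1 + 4·6 + 11)/6 = 36/6 = 6; σ²_B = ((11−1)/6)² = 2.778
te_C = (8 + 4·9 + 16)/6 = 60/6 = 10; σ²_C = ((16−8)/6)² = 1.778
te_D = (10 + 4·11 + 12)/6 = 66/6 = 11; σ²_D = ((12−10)/6)² = 0.111
te_E = (8 + 4·13 + 24)/6 = 84/6 = 14; σ²_E = ((24−8)/6)² = 7.111
te_F = (12 + 4·13 + 20)/6 = 84/6 = 14; σ²_F = ((20−12)/6)² = 1.778
te_G = (2 + 4·3 + 10)/6 = 24/6 = 4; σ²_G = ((10−2)/6)² = 1.778

Forward pass:
ES_A = 0; EF_A = 12
ES_B = 0; EF_B = 6
ES_C = max(EF_A=12, EF_B=6) = 12; EF_C = 12+10 = 22
ES_D = max(EF_A=12, EF_B=6) = 12; EF_D = 12+11 = 23
ES_E = 6; EF_E = 6+14 = 20
ES_F = max(EF_A=12, EF_E=20) = 20; EF_F = 20+14 = 34
ES_G = max(EF_A=12, EF_C=22, EF_D=23, EF_F=34) = 34; EF_G = 34+4 = 38
Expected project duration μ = 38 days. Critical path: B → E → F → G.

Variance along critical path = 2.778 + 7.111 + 1.778 + 1.778 = 13.444; σ = √13.444 = 3.667 days.
Z = (31 − 38) / 3.667 = -1.909
P(T ≤ 31) = Φ(-1.909) ≈ 0.028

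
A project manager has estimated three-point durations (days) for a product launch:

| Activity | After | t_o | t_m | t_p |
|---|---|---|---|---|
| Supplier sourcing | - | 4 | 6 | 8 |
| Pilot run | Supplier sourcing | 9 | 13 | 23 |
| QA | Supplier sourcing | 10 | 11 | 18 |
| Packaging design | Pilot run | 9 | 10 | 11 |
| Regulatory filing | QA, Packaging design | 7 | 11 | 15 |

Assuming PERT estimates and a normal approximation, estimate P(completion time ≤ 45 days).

0.924

te_Supplier sourcing = (4 + 4·6 + 8)/6 = 36/6 = 6; σ²_Supplier sourcing = ((8−4)/6)² = 0.444
te_Pilot run = (9 + 4·13 + 23)/6 = 84/6 = 14; σ²_Pilot run = ((23−9)/6)² = 5.444
te_QA = (10 + 4·11 + 18)/6 = 72/6 = 12; σ²_QA = ((18−10)/6)² = 1.778
te_Packaging design = (9 + 4·10 + 11)/6 = 60/6 = 10; σ²_Packaging design = ((11−9)/6)² = 0.111
te_Regulatory filing = (7 + 4·11 + 15)/6 = 66/6 = 11; σ²_Regulatory filing = ((15−7)/6)² = 1.778

Forward pass:
ES_Supplier sourcing = 0; EF_Supplier sourcing = 6
ES_Pilot run = 6; EF_Pilot run = 6+14 = 20
ES_QA = 6; EF_QA = 6+12 = 18
ES_Packaging design = 20; EF_Packaging design = 20+10 = 30
ES_Regulatory filing = max(EF_QA=18, EF_Packaging design=30) = 30; EF_Regulatory filing = 30+11 = 41
Expected project duration μ = 41 days. Critical path: Supplier sourcing → Pilot run → Packaging design → Regulatory filing.

Variance along critical path = 0.444 + 5.444 + 0.111 + 1.778 = 7.778; σ = √7.778 = 2.789 days.
Z = (45 − 41) / 2.789 = 1.434
P(T ≤ 45) = Φ(1.434) ≈ 0.924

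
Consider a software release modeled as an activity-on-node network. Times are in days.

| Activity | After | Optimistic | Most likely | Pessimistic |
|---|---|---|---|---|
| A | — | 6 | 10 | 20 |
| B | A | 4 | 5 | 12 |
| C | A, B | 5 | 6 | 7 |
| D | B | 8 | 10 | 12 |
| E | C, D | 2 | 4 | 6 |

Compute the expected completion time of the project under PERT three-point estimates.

31 days

te_A = (6 + 4·10 + 20)/6 = 66/6 = 11
te_B = (4 + 4·5 + 12)/6 = 36/6 = 6
te_C = (5 + 4·6 + 7)/6 = 36/6 = 6
te_D = (8 + 4·10 + 12)/6 = 60/6 = 10
te_E = (2 + 4·4 + 6)/6 = 24/6 = 4

Forward pass:
ES_A = 0; EF_A = 11
ES_B = 11; EF_B = 11+6 = 17
ES_C = max(EF_A=11, EF_B=17) = 17; EF_C = 17+6 = 23
ES_D = 17; EF_D = 17+10 = 27
ES_E = max(EF_C=23, EF_D=27) = 27; EF_E = 27+4 = 31
Expected project duration μ = 31 days. Critical path: A → B → D → E.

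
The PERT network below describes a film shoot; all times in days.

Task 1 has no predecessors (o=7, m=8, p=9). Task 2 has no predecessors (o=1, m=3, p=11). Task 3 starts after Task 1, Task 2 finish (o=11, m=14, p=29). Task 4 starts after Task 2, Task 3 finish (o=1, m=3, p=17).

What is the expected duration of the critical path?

29 days

te_Task 1 = (7 + 4·8 + 9)/6 = 48/6 = 8
te_Task 2 = (1 + 4·3 + 11)/6 = 24/6 = 4
te_Task 3 = (11 + 4·14 + 29)/6 = 96/6 = 16
te_Task 4 = (1 + 4·3 + 17)/6 = 30/6 = 5

Forward pass:
ES_Task 1 = 0; EF_Task 1 = 8
ES_Task 2 = 0; EF_Task 2 = 4
ES_Task 3 = max(EF_Task 1=8, EF_Task 2=4) = 8; EF_Task 3 = 8+16 = 24
ES_Task 4 = max(EF_Task 2=4, EF_Task 3=24) = 24; EF_Task 4 = 24+5 = 29
Expected project duration μ = 29 days. Critical path: Task 1 → Task 3 → Task 4.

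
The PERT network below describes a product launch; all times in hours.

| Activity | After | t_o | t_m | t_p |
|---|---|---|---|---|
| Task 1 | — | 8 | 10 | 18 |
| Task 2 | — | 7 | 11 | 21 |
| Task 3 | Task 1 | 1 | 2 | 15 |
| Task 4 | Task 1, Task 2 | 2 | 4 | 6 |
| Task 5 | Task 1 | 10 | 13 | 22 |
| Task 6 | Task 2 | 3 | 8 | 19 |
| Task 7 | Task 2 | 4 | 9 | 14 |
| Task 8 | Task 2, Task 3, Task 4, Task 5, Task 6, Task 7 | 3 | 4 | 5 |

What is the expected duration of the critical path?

29 hours

te_Task 1 = (8 + 4·10 + 18)/6 = 66/6 = 11
te_Task 2 = (7 + 4·11 + 21)/6 = 72/6 = 12
te_Task 3 = (1 + 4·2 + 15)/6 = 24/6 = 4
te_Task 4 = (2 + 4·4 + 6)/6 = 24/6 = 4
te_Task 5 = (10 + 4·13 + 22)/6 = 84/6 = 14
te_Task 6 = (3 + 4·8 + 19)/6 = 54/6 = 9
te_Task 7 = (4 + 4·9 + 14)/6 = 54/6 = 9
te_Task 8 = (3 + 4·4 + 5)/6 = 24/6 = 4

Forward pass:
ES_Task 1 = 0; EF_Task 1 = 11
ES_Task 2 = 0; EF_Task 2 = 12
ES_Task 3 = 11; EF_Task 3 = 11+4 = 15
ES_Task 4 = max(EF_Task 1=11, EF_Task 2=12) = 12; EF_Task 4 = 12+4 = 16
ES_Task 5 = 11; EF_Task 5 = 11+14 = 25
ES_Task 6 = 12; EF_Task 6 = 12+9 = 21
ES_Task 7 = 12; EF_Task 7 = 12+9 = 21
ES_Task 8 = max(EF_Task 2=12, EF_Task 3=15, EF_Task 4=16, EF_Task 5=25, EF_Task 6=21, EF_Task 7=21) = 25; EF_Task 8 = 25+4 = 29
Expected project duration μ = 29 hours. Critical path: Task 1 → Task 5 → Task 8.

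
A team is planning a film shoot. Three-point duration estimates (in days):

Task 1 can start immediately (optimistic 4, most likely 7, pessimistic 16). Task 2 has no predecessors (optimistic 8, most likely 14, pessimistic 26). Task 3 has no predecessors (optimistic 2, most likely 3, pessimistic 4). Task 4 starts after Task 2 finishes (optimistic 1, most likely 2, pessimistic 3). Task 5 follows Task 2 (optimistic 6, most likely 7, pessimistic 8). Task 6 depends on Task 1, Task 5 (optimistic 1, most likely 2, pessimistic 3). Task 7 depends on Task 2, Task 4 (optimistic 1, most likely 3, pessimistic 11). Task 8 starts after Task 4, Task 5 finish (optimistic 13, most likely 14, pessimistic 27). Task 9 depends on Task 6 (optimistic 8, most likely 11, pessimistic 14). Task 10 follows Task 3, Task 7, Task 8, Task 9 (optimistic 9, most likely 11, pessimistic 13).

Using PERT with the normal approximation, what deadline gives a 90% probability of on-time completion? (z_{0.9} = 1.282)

te_Task 1 = (4 + 4·7 + 16)/6 = 48/6 = 8; σ²_Task 1 = ((16−4)/6)² = 4.000
te_Task 2 = (8 + 4·14 + 26)/6 = 90/6 = 15; σ²_Task 2 = ((26−8)/6)² = 9.000
te_Task 3 = (2 + 4·3 + 4)/6 = 18/6 = 3; σ²_Task 3 = ((4−2)/6)² = 0.111
te_Task 4 = (1 + 4·2 + 3)/6 = 12/6 = 2; σ²_Task 4 = ((3−1)/6)² = 0.111
te_Task 5 = (6 + 4·7 + 8)/6 = 42/6 = 7; σ²_Task 5 = ((8−6)/6)² = 0.111
te_Task 6 = (1 + 4·2 + 3)/6 = 12/6 = 2; σ²_Task 6 = ((3−1)/6)² = 0.111
te_Task 7 = (1 + 4·3 + 11)/6 = 24/6 = 4; σ²_Task 7 = ((11−1)/6)² = 2.778
te_Task 8 = (13 + 4·14 + 27)/6 = 96/6 = 16; σ²_Task 8 = ((27−13)/6)² = 5.444
te_Task 9 = (8 + 4·11 + 14)/6 = 66/6 = 11; σ²_Task 9 = ((14−8)/6)² = 1.000
te_Task 10 = (9 + 4·11 + 13)/6 = 66/6 = 11; σ²_Task 10 = ((13−9)/6)² = 0.444

Forward pass:
ES_Task 1 = 0; EF_Task 1 = 8
ES_Task 2 = 0; EF_Task 2 = 15
ES_Task 3 = 0; EF_Task 3 = 3
ES_Task 4 = 15; EF_Task 4 = 15+2 = 17
ES_Task 5 = 15; EF_Task 5 = 15+7 = 22
ES_Task 6 = max(EF_Task 1=8, EF_Task 5=22) = 22; EF_Task 6 = 22+2 = 24
ES_Task 7 = max(EF_Task 2=15, EF_Task 4=17) = 17; EF_Task 7 = 17+4 = 21
ES_Task 8 = max(EF_Task 4=17, EF_Task 5=22) = 22; EF_Task 8 = 22+16 = 38
ES_Task 9 = 24; EF_Task 9 = 24+11 = 35
ES_Task 10 = max(EF_Task 3=3, EF_Task 7=21, EF_Task 8=38, EF_Task 9=35) = 38; EF_Task 10 = 38+11 = 49
Expected project duration μ = 49 days. Critical path: Task 2 → Task 5 → Task 8 → Task 10.

Variance along critical path = 9.000 + 0.111 + 5.444 + 0.444 = 15.000; σ = 3.873 days.
D = μ + z·σ = 49 + 1.282·3.873 = 54.0 days

54.0 days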